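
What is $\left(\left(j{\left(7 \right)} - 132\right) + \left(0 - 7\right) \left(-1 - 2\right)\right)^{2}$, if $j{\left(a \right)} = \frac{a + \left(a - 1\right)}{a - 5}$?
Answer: $\frac{43681}{4} \approx 10920.0$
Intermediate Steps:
$j{\left(a \right)} = \frac{-1 + 2 a}{-5 + a}$ ($j{\left(a \right)} = \frac{a + \left(-1 + a\right)}{-5 + a} = \frac{-1 + 2 a}{-5 + a}$)
$\left(\left(j{\left(7 \right)} - 132\right) + \left(0 - 7\right) \left(-1 - 2\right)\right)^{2} = \left(\left(\frac{-1 + 2 \cdot 7}{-5 + 7} - 132\right) + \left(0 - 7\right) \left(-1 - 2\right)\right)^{2} = \left(\left(\frac{-1 + 14}{2} - 132\right) - -21\right)^{2} = \left(\left(\frac{1}{2} \cdot 13 - 132\right) + 21\right)^{2} = \left(\left(\frac{13}{2} - 132\right) + 21\right)^{2} = \left(- \frac{251}{2} + 21\right)^{2} = \left(- \frac{209}{2}\right)^{2} = \frac{43681}{4}$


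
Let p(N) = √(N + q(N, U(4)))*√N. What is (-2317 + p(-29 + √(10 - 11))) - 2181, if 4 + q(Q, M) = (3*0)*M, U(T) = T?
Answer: -4498 + √(-33 + I)*√(-29 + I) ≈ -4528.9 + 1.0021*I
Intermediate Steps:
q(Q, M) = -4 (q(Q, M) = -4 + (3*0)*M = -4 + 0*M = -4 + 0 = -4)
p(N) = √N*√(-4 + N) (p(N) = √(N - 4)*√N = √(-4 + N)*√N = √N*√(-4 + N))
(-2317 + p(-29 + √(10 - 11))) - 2181 = (-2317 + √(-29 + √(10 - 11))*√(-4 + (-29 + √(10 - 11)))) - 2181 = (-2317 + √(-29 + √(-1))*√(-4 + (-29 + √(-1)))) - 2181 = (-2317 + √(-29 + I)*√(-4 + (-29 + I))) - 2181 = (-2317 + √(-29 + I)*√(-33 + I)) - 2181 = (-2317 + √(-33 + I)*√(-29 + I)) - 2181 = -4498 + √(-33 + I)*√(-29 + I)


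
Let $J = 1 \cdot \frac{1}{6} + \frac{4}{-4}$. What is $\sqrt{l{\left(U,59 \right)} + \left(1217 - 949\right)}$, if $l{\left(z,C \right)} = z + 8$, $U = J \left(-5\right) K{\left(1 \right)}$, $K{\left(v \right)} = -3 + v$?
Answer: $\frac{\sqrt{2409}}{3} \approx 16.361$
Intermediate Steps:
$J = - \frac{5}{6}$ ($J = 1 \cdot \frac{1}{6} + 4 \left(- \frac{1}{4}\right) = \frac{1}{6} - 1 = - \frac{5}{6} \approx -0.83333$)
$U = - \frac{25}{3}$ ($U = \left(- \frac{5}{6}\right) \left(-5\right) \left(-3 + 1\right) = \frac{25}{6} \left(-2\right) = - \frac{25}{3} \approx -8.3333$)
$l{\left(z,C \right)} = 8 + z$
$\sqrt{l{\left(U,59 \right)} + \left(1217 - 949\right)} = \sqrt{\left(8 - \frac{25}{3}\right) + \left(1217 - 949\right)} = \sqrt{- \frac{1}{3} + 268} = \sqrt{\frac{803}{3}} = \frac{\sqrt{2409}}{3}$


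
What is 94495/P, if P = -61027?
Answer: -94495/61027 ≈ -1.5484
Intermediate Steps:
94495/P = 94495/(-61027) = 94495*(-1/61027) = -94495/61027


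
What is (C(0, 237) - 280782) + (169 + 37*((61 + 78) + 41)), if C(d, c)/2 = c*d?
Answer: -273953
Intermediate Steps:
C(d, c) = 2*c*d (C(d, c) = 2*(c*d) = 2*c*d)
(C(0, 237) - 280782) + (169 + 37*((61 + 78) + 41)) = (2*237*0 - 280782) + (169 + 37*((61 + 78) + 41)) = (0 - 280782) + (169 + 37*(139 + 41)) = -280782 + (169 + 37*180) = -280782 + (169 + 6660) = -280782 + 6829 = -273953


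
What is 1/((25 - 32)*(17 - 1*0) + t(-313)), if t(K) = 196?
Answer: 1/77 ≈ 0.012987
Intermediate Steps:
1/((25 - 32)*(17 - 1*0) + t(-313)) = 1/((25 - 32)*(17 - 1*0) + 196) = 1/(-7*(17 + 0) + 196) = 1/(-7*17 + 196) = 1/(-119 + 196) = 1/77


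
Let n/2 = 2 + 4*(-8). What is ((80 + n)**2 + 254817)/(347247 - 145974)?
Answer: 255217/201273 ≈ 1.2680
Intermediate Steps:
n = -60 (n = 2*(2 + 4*(-8)) = 2*(2 - 32) = 2*(-30) = -60)
((80 + n)**2 + 254817)/(347247 - 145974) = ((80 - 60)**2 + 254817)/(347247 - 145974) = (20**2 + 254817)/201273 = (400 + 254817)*(1/201273) = 255217*(1/201273) = 255217/201273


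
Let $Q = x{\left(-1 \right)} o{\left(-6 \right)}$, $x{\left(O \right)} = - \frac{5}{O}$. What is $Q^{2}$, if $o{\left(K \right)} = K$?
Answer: $900$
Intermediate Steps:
$Q = -30$ ($Q = - \frac{5}{-1} \left(-6\right) = \left(-5\right) \left(-1\right) \left(-6\right) = 5 \left(-6\right) = -30$)
$Q^{2} = \left(-30\right)^{2} = 900$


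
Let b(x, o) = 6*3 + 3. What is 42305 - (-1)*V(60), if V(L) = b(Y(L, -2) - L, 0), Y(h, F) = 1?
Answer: 42326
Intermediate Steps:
b(x, o) = 21 (b(x, o) = 18 + 3 = 21)
V(L) = 21
42305 - (-1)*V(60) = 42305 - (-1)*21 = 42305 - 1*(-21) = 42305 + 21 = 42326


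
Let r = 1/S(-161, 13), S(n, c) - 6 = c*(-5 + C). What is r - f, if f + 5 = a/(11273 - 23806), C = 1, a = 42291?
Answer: 4815443/576518 ≈ 8.3526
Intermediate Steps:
S(n, c) = 6 - 4*c (S(n, c) = 6 + c*(-5 + 1) = 6 + c*(-4) = 6 - 4*c)
r = -1/46 (r = 1/(6 - 4*13) = 1/(6 - 52) = 1/(-46) = -1/46 ≈ -0.021739)
f = -104956/12533 (f = -5 + 42291/(11273 - 23806) = -5 + 42291/(-12533) = -5 + 42291*(-1/12533) = -5 - 42291/12533 = -104956/12533 ≈ -8.3744)
r - f = -1/46 - 1*(-104956/12533) = -1/46 + 104956/12533 = 4815443/576518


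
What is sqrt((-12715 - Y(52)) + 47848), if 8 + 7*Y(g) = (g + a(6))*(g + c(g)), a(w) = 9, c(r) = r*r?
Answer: 3*sqrt(60529)/7 ≈ 105.44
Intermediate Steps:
c(r) = r**2
Y(g) = -8/7 + (9 + g)*(g + g**2)/7 (Y(g) = -8/7 + ((g + 9)*(g + g**2))/7 = -8/7 + ((9 + g)*(g + g**2))/7 = -8/7 + (9 + g)*(g + g**2)/7)
sqrt((-12715 - Y(52)) + 47848) = sqrt((-12715 - (-8/7 + (1/7)*52**3 + (9/7)*52 + (10/7)*52**2)) + 47848) = sqrt((-12715 - (-8/7 + (1/7)*140608 + 468/7 + (10/7)*2704)) + 47848) = sqrt((-12715 - (-8/7 + 140608/7 + 468/7 + 27040/7)) + 47848) = sqrt((-12715 - 1*168108/7) + 47848) = sqrt((-12715 - 168108/7) + 47848) = sqrt(-257113/7 + 47848) = sqrt(77823/7) = 3*sqrt(60529)/7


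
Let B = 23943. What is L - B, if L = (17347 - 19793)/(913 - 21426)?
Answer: -491140313/20513 ≈ -23943.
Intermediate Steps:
L = 2446/20513 (L = -2446/(-20513) = -2446*(-1/20513) = 2446/20513 ≈ 0.11924)
L - B = 2446/20513 - 1*23943 = 2446/20513 - 23943 = -491140313/20513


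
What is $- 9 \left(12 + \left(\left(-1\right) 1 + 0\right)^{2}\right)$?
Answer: $-117$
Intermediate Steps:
$- 9 \left(12 + \left(\left(-1\right) 1 + 0\right)^{2}\right) = - 9 \left(12 + \left(-1 + 0\right)^{2}\right) = - 9 \left(12 + \left(-1\right)^{2}\right) = - 9 \left(12 + 1\right) = \left(-9\right) 13 = -117$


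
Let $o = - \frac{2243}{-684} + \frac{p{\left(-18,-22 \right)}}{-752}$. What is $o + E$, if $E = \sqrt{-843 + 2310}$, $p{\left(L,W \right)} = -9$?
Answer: $\frac{423223}{128592} + 3 \sqrt{163} \approx 41.593$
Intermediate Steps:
$E = 3 \sqrt{163}$ ($E = \sqrt{1467} = 3 \sqrt{163} \approx 38.301$)
$o = \frac{423223}{128592}$ ($o = - \frac{2243}{-684} - \frac{9}{-752} = \left(-2243\right) \left(- \frac{1}{684}\right) - - \frac{9}{752} = \frac{2243}{684} + \frac{9}{752} = \frac{423223}{128592} \approx 3.2912$)
$o + E = \frac{423223}{128592} + 3 \sqrt{163}$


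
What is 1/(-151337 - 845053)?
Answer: -1/996390 ≈ -1.0036e-6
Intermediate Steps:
1/(-151337 - 845053) = 1/(-996390) = -1/996390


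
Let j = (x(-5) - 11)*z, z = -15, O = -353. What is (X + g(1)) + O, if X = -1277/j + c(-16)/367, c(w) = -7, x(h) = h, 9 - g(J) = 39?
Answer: -34204979/88080 ≈ -388.34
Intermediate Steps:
g(J) = -30 (g(J) = 9 - 1*39 = 9 - 39 = -30)
j = 240 (j = (-5 - 11)*(-15) = -16*(-15) = 240)
X = -470339/88080 (X = -1277/240 - 7/367 = -470339/88080 ≈ -5.3399)
(X + g(1)) + O = (-470339/88080 - 30) - 353 = -3112739/88080 - 353 = -34204979/88080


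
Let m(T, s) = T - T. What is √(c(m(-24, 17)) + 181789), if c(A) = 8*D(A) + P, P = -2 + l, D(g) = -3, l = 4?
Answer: √181767 ≈ 426.34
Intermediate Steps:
m(T, s) = 0
P = 2 (P = -2 + 4 = 2)
c(A) = -22 (c(A) = 8*(-3) + 2 = -24 + 2 = -22)
√(c(m(-24, 17)) + 181789) = √(-22 + 181789) = √181767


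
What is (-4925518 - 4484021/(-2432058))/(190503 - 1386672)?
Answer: 11979140972023/2909152385802 ≈ 4.1177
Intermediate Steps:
(-4925518 - 4484021/(-2432058))/(190503 - 1386672) = (-4925518 - 4484021*(-1/2432058))/(-1196169) = (-4925518 + 4484021/2432058)*(-1/1196169) = -11979140972023/2432058*(-1/1196169) = 11979140972023/2909152385802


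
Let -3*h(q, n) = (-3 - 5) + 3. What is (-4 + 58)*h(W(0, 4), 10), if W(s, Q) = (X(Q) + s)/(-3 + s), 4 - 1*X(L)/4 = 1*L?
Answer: 90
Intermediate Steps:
X(L) = 16 - 4*L
W(s, Q) = (16 + s - 4*Q)/(-3 + s) (W(s, Q) = ((16 - 4*Q) + s)/(-3 + s) = (16 + s - 4*Q)/(-3 + s))
h(q, n) = 5/3 (h(q, n) = -((-3 - 5) + 3)/3 = -(-8 + 3)/3 = -⅓*(-5) = 5/3)
(-4 + 58)*h(W(0, 4), 10) = (-4 + 58)*(5/3) = 54*(5/3) = 90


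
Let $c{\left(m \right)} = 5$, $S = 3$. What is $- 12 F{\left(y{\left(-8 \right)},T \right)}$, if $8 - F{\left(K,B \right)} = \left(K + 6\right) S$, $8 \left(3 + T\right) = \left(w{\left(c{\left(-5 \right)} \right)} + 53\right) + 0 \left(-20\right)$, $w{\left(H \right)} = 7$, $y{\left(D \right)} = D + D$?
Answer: $-456$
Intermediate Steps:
$y{\left(D \right)} = 2 D$
$T = \frac{9}{2}$ ($T = -3 + \frac{\left(7 + 53\right) + 0 \left(-20\right)}{8} = -3 + \frac{60 + 0}{8} = -3 + \frac{1}{8} \cdot 60 = -3 + \frac{15}{2} = \frac{9}{2} \approx 4.5$)
$F{\left(K,B \right)} = -10 - 3 K$ ($F{\left(K,B \right)} = 8 - \left(K + 6\right) 3 = 8 - \left(6 + K\right) 3 = 8 - \left(18 + 3 K\right) = -10 - 3 K$)
$- 12 F{\left(y{\left(-8 \right)},T \right)} = - 12 \left(-10 - 3 \cdot 2 \left(-8\right)\right) = - 12 \left(-10 - -48\right) = - 12 \left(-10 + 48\right) = \left(-12\right) 38 = -456$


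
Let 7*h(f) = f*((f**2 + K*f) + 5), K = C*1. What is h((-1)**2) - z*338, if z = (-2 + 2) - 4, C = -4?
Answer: 9466/7 ≈ 1352.3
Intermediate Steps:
K = -4 (K = -4*1 = -4)
z = -4 (z = 0 - 4 = -4)
h(f) = f*(5 + f**2 - 4*f)/7 (h(f) = (f*((f**2 - 4*f) + 5))/7 = (f*(5 + f**2 - 4*f))/7 = f*(5 + f**2 - 4*f)/7)
h((-1)**2) - z*338 = (1/7)*(-1)**2*(5 + ((-1)**2)**2 - 4*(-1)**2) - (-4)*338 = (1/7)*1*(5 + 1**2 - 4*1) - 1*(-1352) = (1/7)*1*(5 + 1 - 4) + 1352 = (1/7)*1*2 + 1352 = 2/7 + 1352 = 9466/7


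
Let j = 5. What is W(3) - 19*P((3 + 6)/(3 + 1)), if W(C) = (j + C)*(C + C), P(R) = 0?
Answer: 48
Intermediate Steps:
W(C) = 2*C*(5 + C) (W(C) = (5 + C)*(C + C) = (5 + C)*(2*C) = 2*C*(5 + C))
W(3) - 19*P((3 + 6)/(3 + 1)) = 2*3*(5 + 3) - 19*0 = 2*3*8 + 0 = 48 + 0 = 48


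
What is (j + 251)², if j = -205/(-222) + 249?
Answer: 12366552025/49284 ≈ 2.5092e+5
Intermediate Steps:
j = 55483/222 (j = -205*(-1/222) + 249 = 205/222 + 249 = 55483/222 ≈ 249.92)
(j + 251)² = (55483/222 + 251)² = (111205/222)² = 12366552025/49284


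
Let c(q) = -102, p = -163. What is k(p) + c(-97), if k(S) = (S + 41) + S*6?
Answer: -1202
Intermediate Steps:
k(S) = 41 + 7*S (k(S) = (41 + S) + 6*S = 41 + 7*S)
k(p) + c(-97) = (41 + 7*(-163)) - 102 = (41 - 1141) - 102 = -1100 - 102 = -1202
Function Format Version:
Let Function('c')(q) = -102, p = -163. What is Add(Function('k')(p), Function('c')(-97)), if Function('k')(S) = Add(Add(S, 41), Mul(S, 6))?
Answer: -1202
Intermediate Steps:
Function('k')(S) = Add(41, Mul(7, S)) (Function('k')(S) = Add(Add(41, S), Mul(6, S)) = Add(41, Mul(7, S)))
Add(Function('k')(p), Function('c')(-97)) = Add(Add(41, Mul(7, -163)), -102) = Add(Add(41, -1141), -102) = Add(-1100, -102) = -1202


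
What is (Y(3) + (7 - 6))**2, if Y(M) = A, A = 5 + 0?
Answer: 36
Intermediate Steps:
A = 5
Y(M) = 5
(Y(3) + (7 - 6))**2 = (5 + (7 - 6))**2 = (5 + 1)**2 = 6**2 = 36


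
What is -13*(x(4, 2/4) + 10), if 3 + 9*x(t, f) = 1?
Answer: -1144/9 ≈ -127.11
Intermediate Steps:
x(t, f) = -2/9 (x(t, f) = -1/3 + (1/9)*1 = -1/3 + 1/9 = -2/9)
-13*(x(4, 2/4) + 10) = -13*(-2/9 + 10) = -13*88/9 = -1144/9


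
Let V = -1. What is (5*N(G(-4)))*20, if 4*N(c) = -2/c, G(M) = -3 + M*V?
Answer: -50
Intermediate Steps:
G(M) = -3 - M (G(M) = -3 + M*(-1) = -3 - M)
N(c) = -1/(2*c) (N(c) = (-2/c)/4 = -1/(2*c))
(5*N(G(-4)))*20 = (5*(-1/(2*(-3 - 1*(-4)))))*20 = (5*(-1/(2*(-3 + 4))))*20 = (5*(-½/1))*20 = (5*(-½*1))*20 = (5*(-½))*20 = -5/2*20 = -50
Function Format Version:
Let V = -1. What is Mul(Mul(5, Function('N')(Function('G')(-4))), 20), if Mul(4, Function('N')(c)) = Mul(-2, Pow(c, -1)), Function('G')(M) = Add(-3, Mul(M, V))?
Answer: -50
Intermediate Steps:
Function('G')(M) = Add(-3, Mul(-1, M)) (Function('G')(M) = Add(-3, Mul(M, -1)) = Add(-3, Mul(-1, M)))
Function('N')(c) = Mul(Rational(-1, 2), Pow(c, -1)) (Function('N')(c) = Mul(Rational(1, 4), Mul(-2, Pow(c, -1))) = Mul(Rational(-1, 2), Pow(c, -1)))
Mul(Mul(5, Function('N')(Function('G')(-4))), 20) = Mul(Mul(5, Mul(Rational(-1, 2), Pow(Add(-3, Mul(-1, -4)), -1))), 20) = Mul(Mul(5, Mul(Rational(-1, 2), Pow(Add(-3, 4), -1))), 20) = Mul(Mul(5, Mul(Rational(-1, 2), Pow(1, -1))), 20) = Mul(Mul(5, Mul(Rational(-1, 2), 1)), 20) = Mul(Mul(5, Rational(-1, 2)), 20) = Mul(Rational(-5, 2), 20) = -50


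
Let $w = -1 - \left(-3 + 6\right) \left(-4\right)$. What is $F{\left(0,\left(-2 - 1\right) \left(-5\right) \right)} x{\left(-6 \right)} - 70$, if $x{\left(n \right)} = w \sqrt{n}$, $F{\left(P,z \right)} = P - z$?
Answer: $-70 - 165 i \sqrt{6} \approx -70.0 - 404.17 i$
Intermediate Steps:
$w = 11$ ($w = -1 - 3 \left(-4\right) = -1 - -12 = -1 + 12 = 11$)
$x{\left(n \right)} = 11 \sqrt{n}$
$F{\left(0,\left(-2 - 1\right) \left(-5\right) \right)} x{\left(-6 \right)} - 70 = \left(0 - \left(-2 - 1\right) \left(-5\right)\right) 11 \sqrt{-6} - 70 = \left(0 - \left(-3\right) \left(-5\right)\right) 11 i \sqrt{6} - 70 = \left(0 - 15\right) 11 i \sqrt{6} - 70 = - 15 \cdot 11 i \sqrt{6} - 70 = - 165 i \sqrt{6} - 70 = -70 - 165 i \sqrt{6}$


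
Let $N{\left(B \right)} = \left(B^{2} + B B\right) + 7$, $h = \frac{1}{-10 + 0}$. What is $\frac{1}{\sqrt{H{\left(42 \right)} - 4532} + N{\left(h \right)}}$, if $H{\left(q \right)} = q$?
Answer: $\frac{17550}{11348201} - \frac{2500 i \sqrt{4490}}{11348201} \approx 0.0015465 - 0.014762 i$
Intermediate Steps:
$h = - \frac{1}{10}$ ($h = \frac{1}{-10} = - \frac{1}{10} \approx -0.1$)
$N{\left(B \right)} = 7 + 2 B^{2}$ ($N{\left(B \right)} = \left(B^{2} + B^{2}\right) + 7 = 2 B^{2} + 7 = 7 + 2 B^{2}$)
$\frac{1}{\sqrt{H{\left(42 \right)} - 4532} + N{\left(h \right)}} = \frac{1}{\sqrt{42 - 4532} + \left(7 + 2 \left(- \frac{1}{10}\right)^{2}\right)} = \frac{1}{\sqrt{-4490} + \left(7 + 2 \cdot \frac{1}{100}\right)} = \frac{1}{i \sqrt{4490} + \left(7 + \frac{1}{50}\right)} = \frac{1}{i \sqrt{4490} + \frac{351}{50}} = \frac{1}{\frac{351}{50} + i \sqrt{4490}}$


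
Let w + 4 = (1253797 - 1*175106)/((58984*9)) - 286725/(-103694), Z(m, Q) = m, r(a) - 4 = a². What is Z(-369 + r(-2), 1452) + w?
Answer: -9913969491103/27523291032 ≈ -360.20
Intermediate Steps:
r(a) = 4 + a²
w = 21938571449/27523291032 (w = -4 + ((1253797 - 1*175106)/((58984*9)) - 286725/(-103694)) = -4 + ((1253797 - 175106)/530856 - 286725*(-1/103694)) = -4 + (1078691*(1/530856) + 286725/103694) = -4 + (1078691/530856 + 286725/103694) = -4 + 132031735577/27523291032 = 21938571449/27523291032 ≈ 0.79709)
Z(-369 + r(-2), 1452) + w = (-369 + (4 + (-2)²)) + 21938571449/27523291032 = (-369 + (4 + 4)) + 21938571449/27523291032 = (-369 + 8) + 21938571449/27523291032 = -361 + 21938571449/27523291032 = -9913969491103/27523291032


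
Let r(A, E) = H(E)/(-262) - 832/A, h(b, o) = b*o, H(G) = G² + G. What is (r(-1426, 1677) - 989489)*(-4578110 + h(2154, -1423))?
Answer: 714066077067216920/93403 ≈ 7.6450e+12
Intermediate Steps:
H(G) = G + G²
r(A, E) = -832/A - E*(1 + E)/262 (r(A, E) = (E*(1 + E))/(-262) - 832/A = (E*(1 + E))*(-1/262) - 832/A = -E*(1 + E)/262 - 832/A = -832/A - E*(1 + E)/262)
(r(-1426, 1677) - 989489)*(-4578110 + h(2154, -1423)) = ((1/262)*(-217984 - 1*(-1426)*1677*(1 + 1677))/(-1426) - 989489)*(-4578110 + 2154*(-1423)) = ((1/262)*(-1/1426)*(-217984 - 1*(-1426)*1677*1678) - 989489)*(-4578110 - 3065142) = ((1/262)*(-1/1426)*(-217984 + 4012772556) - 989489)*(-7643252) = ((1/262)*(-1/1426)*4012554572 - 989489)*(-7643252) = (-1003138643/93403 - 989489)*(-7643252) = -93424379710/93403*(-7643252) = 714066077067216920/93403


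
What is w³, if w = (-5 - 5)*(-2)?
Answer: 8000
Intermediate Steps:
w = 20 (w = -10*(-2) = 20)
w³ = 20³ = 8000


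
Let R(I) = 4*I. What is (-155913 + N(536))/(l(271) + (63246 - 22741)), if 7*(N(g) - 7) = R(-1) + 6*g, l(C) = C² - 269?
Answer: -57270/41881 ≈ -1.3674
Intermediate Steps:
l(C) = -269 + C²
N(g) = 45/7 + 6*g/7 (N(g) = 7 + (4*(-1) + 6*g)/7 = 7 + (-4 + 6*g)/7 = 7 + (-4/7 + 6*g/7) = 45/7 + 6*g/7)
(-155913 + N(536))/(l(271) + (63246 - 22741)) = (-155913 + (45/7 + (6/7)*536))/((-269 + 271²) + (63246 - 22741)) = (-155913 + (45/7 + 3216/7))/((-269 + 73441) + 40505) = (-155913 + 3261/7)/(73172 + 40505) = -1088130/7/113677 = -1088130/7*1/113677 = -57270/41881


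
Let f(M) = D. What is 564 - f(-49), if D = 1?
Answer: 563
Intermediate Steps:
f(M) = 1
564 - f(-49) = 564 - 1*1 = 564 - 1 = 563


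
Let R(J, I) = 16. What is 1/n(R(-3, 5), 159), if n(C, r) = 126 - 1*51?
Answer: 1/75 ≈ 0.013333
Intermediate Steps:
n(C, r) = 75 (n(C, r) = 126 - 51 = 75)
1/n(R(-3, 5), 159) = 1/75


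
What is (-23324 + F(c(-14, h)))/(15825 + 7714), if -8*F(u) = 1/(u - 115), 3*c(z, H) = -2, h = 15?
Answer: -64747421/65344264 ≈ -0.99087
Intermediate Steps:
c(z, H) = -⅔ (c(z, H) = (⅓)*(-2) = -⅔)
F(u) = -1/(8*(-115 + u)) (F(u) = -1/(8*(u - 115)) = -1/(8*(-115 + u)))
(-23324 + F(c(-14, h)))/(15825 + 7714) = (-23324 - 1/(-920 + 8*(-⅔)))/(15825 + 7714) = (-23324 - 1/(-920 - 16/3))/23539 = (-23324 - 1/(-2776/3))*(1/23539) = (-23324 - 1*(-3/2776))*(1/23539) = (-23324 + 3/2776)*(1/23539) = -64747421/2776*1/23539 = -64747421/65344264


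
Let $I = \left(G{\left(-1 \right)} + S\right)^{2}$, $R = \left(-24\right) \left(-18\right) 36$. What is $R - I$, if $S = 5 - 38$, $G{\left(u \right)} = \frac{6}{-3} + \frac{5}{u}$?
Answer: $13952$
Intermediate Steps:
$G{\left(u \right)} = -2 + \frac{5}{u}$ ($G{\left(u \right)} = 6 \left(- \frac{1}{3}\right) + \frac{5}{u} = -2 + \frac{5}{u}$)
$S = -33$
$R = 15552$ ($R = 432 \cdot 36 = 15552$)
$I = 1600$ ($I = \left(\left(-2 + \frac{5}{-1}\right) - 33\right)^{2} = \left(\left(-2 + 5 \left(-1\right)\right) - 33\right)^{2} = \left(\left(-2 - 5\right) - 33\right)^{2} = \left(-7 - 33\right)^{2} = \left(-40\right)^{2} = 1600$)
$R - I = 15552 - 1600 = 13952$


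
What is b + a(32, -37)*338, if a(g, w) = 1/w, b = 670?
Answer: 24452/37 ≈ 660.87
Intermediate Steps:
b + a(32, -37)*338 = 670 + 338/(-37) = 670 - 1/37*338 = 670 - 338/37 = 24452/37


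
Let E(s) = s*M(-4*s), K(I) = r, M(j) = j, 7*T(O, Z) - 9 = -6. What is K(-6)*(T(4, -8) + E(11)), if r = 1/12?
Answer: -3385/84 ≈ -40.298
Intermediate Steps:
T(O, Z) = 3/7 (T(O, Z) = 9/7 + (⅐)*(-6) = 9/7 - 6/7 = 3/7)
r = 1/12 (r = 1*(1/12) = 1/12 ≈ 0.083333)
K(I) = 1/12
E(s) = -4*s² (E(s) = s*(-4*s) = -4*s²)
K(-6)*(T(4, -8) + E(11)) = (3/7 - 4*11²)/12 = (3/7 - 4*121)/12 = (3/7 - 484)/12 = (1/12)*(-3385/7) = -3385/84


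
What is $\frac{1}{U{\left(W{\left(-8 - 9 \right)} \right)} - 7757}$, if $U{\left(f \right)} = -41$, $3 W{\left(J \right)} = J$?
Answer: $- \frac{1}{7798} \approx -0.00012824$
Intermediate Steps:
$W{\left(J \right)} = \frac{J}{3}$
$\frac{1}{U{\left(W{\left(-8 - 9 \right)} \right)} - 7757} = \frac{1}{-41 - 7757} = \frac{1}{-7798} = - \frac{1}{7798}$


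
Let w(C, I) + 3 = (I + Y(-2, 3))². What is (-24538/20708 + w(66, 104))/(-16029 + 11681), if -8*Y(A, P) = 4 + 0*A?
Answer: -221742611/90038384 ≈ -2.4628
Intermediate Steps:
Y(A, P) = -½ (Y(A, P) = -(4 + 0*A)/8 = -(4 + 0)/8 = -⅛*4 = -½)
w(C, I) = -3 + (-½ + I)² (w(C, I) = -3 + (I - ½)² = -3 + (-½ + I)²)
(-24538/20708 + w(66, 104))/(-16029 + 11681) = (-24538/20708 + (-11/4 + 104² - 1*104))/(-16029 + 11681) = (-24538*1/20708 + (-11/4 + 10816 - 104))/(-4348) = (-12269/10354 + 42837/4)*(-1/4348) = (221742611/20708)*(-1/4348) = -221742611/90038384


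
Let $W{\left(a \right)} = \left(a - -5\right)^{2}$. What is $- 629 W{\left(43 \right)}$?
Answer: $-1449216$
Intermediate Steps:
$W{\left(a \right)} = \left(5 + a\right)^{2}$ ($W{\left(a \right)} = \left(a + 5\right)^{2} = \left(5 + a\right)^{2}$)
$- 629 W{\left(43 \right)} = - 629 \left(5 + 43\right)^{2} = - 629 \cdot 48^{2} = \left(-629\right) 2304 = -1449216$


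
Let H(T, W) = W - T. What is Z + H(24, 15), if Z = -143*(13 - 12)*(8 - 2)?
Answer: -867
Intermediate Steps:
Z = -858 (Z = -143*6 = -858)
Z + H(24, 15) = -858 + (15 - 1*24) = -858 + (15 - 24) = -858 - 9 = -867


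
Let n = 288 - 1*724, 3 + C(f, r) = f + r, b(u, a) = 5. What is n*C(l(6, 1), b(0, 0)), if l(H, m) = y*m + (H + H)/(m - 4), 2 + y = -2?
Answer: 2616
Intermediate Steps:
y = -4 (y = -2 - 2 = -4)
l(H, m) = -4*m + 2*H/(-4 + m) (l(H, m) = -4*m + (H + H)/(m - 4) = -4*m + (2*H)/(-4 + m) = -4*m + 2*H/(-4 + m))
C(f, r) = -3 + f + r (C(f, r) = -3 + (f + r) = -3 + f + r)
n = -436 (n = 288 - 724 = -436)
n*C(l(6, 1), b(0, 0)) = -436*(-3 + 2*(6 - 2*1² + 8*1)/(-4 + 1) + 5) = -436*(-3 + 2*(6 - 2*1 + 8)/(-3) + 5) = -436*(-3 + 2*(-⅓)*(6 - 2 + 8) + 5) = -436*(-3 + 2*(-⅓)*12 + 5) = -436*(-3 - 8 + 5) = -436*(-6) = 2616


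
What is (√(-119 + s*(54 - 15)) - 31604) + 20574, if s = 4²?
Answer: -11030 + √505 ≈ -11008.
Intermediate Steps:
s = 16
(√(-119 + s*(54 - 15)) - 31604) + 20574 = (√(-119 + 16*(54 - 15)) - 31604) + 20574 = (√(-119 + 16*39) - 31604) + 20574 = (√(-119 + 624) - 31604) + 20574 = (√505 - 31604) + 20574 = (-31604 + √505) + 20574 = -11030 + √505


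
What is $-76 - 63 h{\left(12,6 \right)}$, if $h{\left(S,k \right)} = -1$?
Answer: $-13$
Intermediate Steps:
$-76 - 63 h{\left(12,6 \right)} = -76 - -63 = -76 + 63 = -13$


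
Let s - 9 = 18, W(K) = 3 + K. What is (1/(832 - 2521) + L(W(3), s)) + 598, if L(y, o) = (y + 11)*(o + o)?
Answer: 2560523/1689 ≈ 1516.0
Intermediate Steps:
s = 27 (s = 9 + 18 = 27)
L(y, o) = 2*o*(11 + y) (L(y, o) = (11 + y)*(2*o) = 2*o*(11 + y))
(1/(832 - 2521) + L(W(3), s)) + 598 = (1/(832 - 2521) + 2*27*(11 + (3 + 3))) + 598 = (1/(-1689) + 2*27*(11 + 6)) + 598 = (-1/1689 + 2*27*17) + 598 = (-1/1689 + 918) + 598 = 1550501/1689 + 598 = 2560523/1689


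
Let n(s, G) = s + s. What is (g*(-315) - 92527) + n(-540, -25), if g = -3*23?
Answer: -71872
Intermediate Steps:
g = -69
n(s, G) = 2*s
(g*(-315) - 92527) + n(-540, -25) = (-69*(-315) - 92527) + 2*(-540) = (21735 - 92527) - 1080 = -70792 - 1080 = -71872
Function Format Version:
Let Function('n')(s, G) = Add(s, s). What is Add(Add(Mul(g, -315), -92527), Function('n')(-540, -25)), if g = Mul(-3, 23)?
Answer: -71872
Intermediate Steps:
g = -69
Function('n')(s, G) = Mul(2, s)
Add(Add(Mul(g, -315), -92527), Function('n')(-540, -25)) = Add(Add(Mul(-69, -315), -92527), Mul(2, -540)) = Add(Add(21735, -92527), -1080) = Add(-70792, -1080) = -71872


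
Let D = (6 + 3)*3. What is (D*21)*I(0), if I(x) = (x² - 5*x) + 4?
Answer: 2268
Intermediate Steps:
I(x) = 4 + x² - 5*x
D = 27 (D = 9*3 = 27)
(D*21)*I(0) = (27*21)*(4 + 0² - 5*0) = 567*(4 + 0 + 0) = 567*4 = 2268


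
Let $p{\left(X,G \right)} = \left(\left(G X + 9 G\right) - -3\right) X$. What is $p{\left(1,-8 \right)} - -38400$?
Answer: $38323$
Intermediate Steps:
$p{\left(X,G \right)} = X \left(3 + 9 G + G X\right)$ ($p{\left(X,G \right)} = \left(\left(9 G + G X\right) + 3\right) X = \left(3 + 9 G + G X\right) X = X \left(3 + 9 G + G X\right)$)
$p{\left(1,-8 \right)} - -38400 = 1 \left(3 + 9 \left(-8\right) - 8\right) - -38400 = 1 \left(3 - 72 - 8\right) + 38400 = 1 \left(-77\right) + 38400 = -77 + 38400 = 38323$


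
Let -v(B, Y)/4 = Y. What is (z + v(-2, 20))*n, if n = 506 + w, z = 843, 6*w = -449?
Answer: 1973881/6 ≈ 3.2898e+5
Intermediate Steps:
w = -449/6 (w = (⅙)*(-449) = -449/6 ≈ -74.833)
v(B, Y) = -4*Y
n = 2587/6 (n = 506 - 449/6 = 2587/6 ≈ 431.17)
(z + v(-2, 20))*n = (843 - 4*20)*(2587/6) = (843 - 80)*(2587/6) = 763*(2587/6) = 1973881/6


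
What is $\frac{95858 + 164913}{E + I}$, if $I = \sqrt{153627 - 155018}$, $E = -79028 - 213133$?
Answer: $- \frac{76187116131}{85358051312} - \frac{260771 i \sqrt{1391}}{85358051312} \approx -0.89256 - 0.00011394 i$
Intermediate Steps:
$E = -292161$ ($E = -79028 - 213133 = -292161$)
$I = i \sqrt{1391}$ ($I = \sqrt{-1391} = i \sqrt{1391} \approx 37.296 i$)
$\frac{95858 + 164913}{E + I} = \frac{95858 + 164913}{-292161 + i \sqrt{1391}} = \frac{260771}{-292161 + i \sqrt{1391}}$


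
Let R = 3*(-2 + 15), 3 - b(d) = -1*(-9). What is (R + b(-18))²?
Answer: 1089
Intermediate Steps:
b(d) = -6 (b(d) = 3 - (-1)*(-9) = 3 - 1*9 = 3 - 9 = -6)
R = 39 (R = 3*13 = 39)
(R + b(-18))² = (39 - 6)² = 33² = 1089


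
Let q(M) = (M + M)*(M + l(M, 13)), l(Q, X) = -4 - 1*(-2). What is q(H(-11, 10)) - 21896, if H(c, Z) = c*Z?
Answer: 2744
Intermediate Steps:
H(c, Z) = Z*c
l(Q, X) = -2 (l(Q, X) = -4 + 2 = -2)
q(M) = 2*M*(-2 + M) (q(M) = (M + M)*(M - 2) = (2*M)*(-2 + M) = 2*M*(-2 + M))
q(H(-11, 10)) - 21896 = 2*(10*(-11))*(-2 + 10*(-11)) - 21896 = 2*(-110)*(-2 - 110) - 21896 = 2*(-110)*(-112) - 21896 = 24640 - 21896 = 2744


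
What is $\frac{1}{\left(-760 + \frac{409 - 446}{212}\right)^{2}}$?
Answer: $\frac{44944}{25971578649} \approx 1.7305 \cdot 10^{-6}$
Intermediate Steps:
$\frac{1}{\left(-760 + \frac{409 - 446}{212}\right)^{2}} = \frac{1}{\left(-760 + \left(409 - 446\right) \frac{1}{212}\right)^{2}} = \frac{1}{\left(-760 - \frac{37}{212}\right)^{2}} = \frac{1}{\left(- \frac{161157}{212}\right)^{2}} = \frac{1}{\frac{25971578649}{44944}} = \frac{44944}{25971578649}$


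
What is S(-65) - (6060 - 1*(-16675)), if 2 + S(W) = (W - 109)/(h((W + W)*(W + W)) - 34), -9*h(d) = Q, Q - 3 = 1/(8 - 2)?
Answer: -42167739/1855 ≈ -22732.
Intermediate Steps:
Q = 19/6 (Q = 3 + 1/(8 - 2) = 3 + 1/6 = 19/6 ≈ 3.1667)
h(d) = -19/54 (h(d) = -1/9*19/6 = -19/54)
S(W) = 2176/1855 - 54*W/1855 (S(W) = -2 + (W - 109)/(-19/54 - 34) = -2 + (-109 + W)/(-1855/54) = -2 + (-109 + W)*(-54/1855) = -2 + (5886/1855 - 54*W/1855) = 2176/1855 - 54*W/1855)
S(-65) - (6060 - 1*(-16675)) = (2176/1855 - 54/1855*(-65)) - (6060 - 1*(-16675)) = (2176/1855 + 702/371) - (6060 + 16675) = 5686/1855 - 1*22735 = 5686/1855 - 22735 = -42167739/1855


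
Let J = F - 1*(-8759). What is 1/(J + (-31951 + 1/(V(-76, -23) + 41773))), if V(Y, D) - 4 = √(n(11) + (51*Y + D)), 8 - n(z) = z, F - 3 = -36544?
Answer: (-√3902 + 41777*I)/(-2495465540*I + 59733*√3902) ≈ -1.6741e-5 + 1.3878e-17*I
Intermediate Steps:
F = -36541 (F = 3 - 36544 = -36541)
n(z) = 8 - z
J = -27782 (J = -36541 - 1*(-8759) = -36541 + 8759 = -27782)
V(Y, D) = 4 + √(-3 + D + 51*Y) (V(Y, D) = 4 + √((8 - 1*11) + (51*Y + D)) = 4 + √((8 - 11) + (D + 51*Y)) = 4 + √(-3 + (D + 51*Y)) = 4 + √(-3 + D + 51*Y))
1/(J + (-31951 + 1/(V(-76, -23) + 41773))) = 1/(-27782 + (-31951 + 1/((4 + √(-3 - 23 + 51*(-76))) + 41773))) = 1/(-27782 + (-31951 + 1/((4 + √(-3 - 23 - 3876)) + 41773))) = 1/(-27782 + (-31951 + 1/((4 + √(-3902)) + 41773))) = 1/(-27782 + (-31951 + 1/((4 + I*√3902) + 41773))) = 1/(-27782 + (-31951 + 1/(41777 + I*√3902))) = 1/(-59733 + 1/(41777 + I*√3902))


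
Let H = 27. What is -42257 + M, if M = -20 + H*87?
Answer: -39928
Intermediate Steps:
M = 2329 (M = -20 + 27*87 = -20 + 2349 = 2329)
-42257 + M = -42257 + 2329 = -39928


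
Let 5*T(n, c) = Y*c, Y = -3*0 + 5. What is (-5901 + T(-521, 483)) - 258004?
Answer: -263422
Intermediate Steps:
Y = 5 (Y = 0 + 5 = 5)
T(n, c) = c (T(n, c) = (5*c)/5 = c)
(-5901 + T(-521, 483)) - 258004 = (-5901 + 483) - 258004 = -5418 - 258004 = -263422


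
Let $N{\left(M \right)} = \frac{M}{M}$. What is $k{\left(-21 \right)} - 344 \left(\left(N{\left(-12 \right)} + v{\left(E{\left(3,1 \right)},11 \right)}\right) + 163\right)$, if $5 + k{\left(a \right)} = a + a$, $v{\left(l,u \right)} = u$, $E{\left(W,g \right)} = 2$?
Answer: $-60247$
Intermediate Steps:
$k{\left(a \right)} = -5 + 2 a$ ($k{\left(a \right)} = -5 + \left(a + a\right) = -5 + 2 a$)
$N{\left(M \right)} = 1$
$k{\left(-21 \right)} - 344 \left(\left(N{\left(-12 \right)} + v{\left(E{\left(3,1 \right)},11 \right)}\right) + 163\right) = \left(-5 + 2 \left(-21\right)\right) - 344 \left(\left(1 + 11\right) + 163\right) = \left(-5 - 42\right) - 344 \left(12 + 163\right) = -47 - 60200 = -60247$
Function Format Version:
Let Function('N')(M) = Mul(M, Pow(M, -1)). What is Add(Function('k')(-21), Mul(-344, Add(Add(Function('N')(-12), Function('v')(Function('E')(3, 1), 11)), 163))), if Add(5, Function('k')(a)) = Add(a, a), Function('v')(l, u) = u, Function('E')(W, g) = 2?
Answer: -60247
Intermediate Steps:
Function('k')(a) = Add(-5, Mul(2, a)) (Function('k')(a) = Add(-5, Add(a, a)) = Add(-5, Mul(2, a)))
Function('N')(M) = 1
Add(Function('k')(-21), Mul(-344, Add(Add(Function('N')(-12), Function('v')(Function('E')(3, 1), 11)), 163))) = Add(Add(-5, Mul(2, -21)), Mul(-344, Add(Add(1, 11), 163))) = Add(Add(-5, -42), Mul(-344, Add(12, 163))) = Add(-47, Mul(-344, 175)) = Add(-47, -60200) = -60247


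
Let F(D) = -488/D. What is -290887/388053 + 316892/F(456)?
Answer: -7009358546839/23671233 ≈ -2.9611e+5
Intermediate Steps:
-290887/388053 + 316892/F(456) = -290887/388053 + 316892/((-488/456)) = -290887*1/388053 + 316892/((-488*1/456)) = -290887/388053 + 316892/(-61/57) = -290887/388053 + 316892*(-57/61) = -290887/388053 - 18062844/61 = -7009358546839/23671233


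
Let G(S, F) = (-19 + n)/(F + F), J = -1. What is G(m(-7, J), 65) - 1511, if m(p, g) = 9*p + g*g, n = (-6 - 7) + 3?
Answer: -196459/130 ≈ -1511.2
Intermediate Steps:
n = -10 (n = -13 + 3 = -10)
m(p, g) = g² + 9*p (m(p, g) = 9*p + g² = g² + 9*p)
G(S, F) = -29/(2*F) (G(S, F) = (-19 - 10)/(F + F) = -29*1/(2*F) = -29/(2*F))
G(m(-7, J), 65) - 1511 = -29/2/65 - 1511 = -29/2*1/65 - 1511 = -29/130 - 1511 = -196459/130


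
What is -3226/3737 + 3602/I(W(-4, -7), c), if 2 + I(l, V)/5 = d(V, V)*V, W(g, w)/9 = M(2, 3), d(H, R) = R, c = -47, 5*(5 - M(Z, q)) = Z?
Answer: -22138236/41237795 ≈ -0.53684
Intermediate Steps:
M(Z, q) = 5 - Z/5
W(g, w) = 207/5 (W(g, w) = 9*(5 - ⅕*2) = 9*(5 - ⅖) = 9*(23/5) = 207/5)
I(l, V) = -10 + 5*V² (I(l, V) = -10 + 5*(V*V) = -10 + 5*V²)
-3226/3737 + 3602/I(W(-4, -7), c) = -3226/3737 + 3602/(-10 + 5*(-47)²) = -3226*1/3737 + 3602/(-10 + 5*2209) = -3226/3737 + 3602/(-10 + 11045) = -3226/3737 + 3602/11035 = -22138236/41237795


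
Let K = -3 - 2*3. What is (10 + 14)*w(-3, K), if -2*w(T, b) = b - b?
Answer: 0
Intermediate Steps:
K = -9 (K = -3 - 6 = -9)
w(T, b) = 0 (w(T, b) = -(b - b)/2 = -½*0 = 0)
(10 + 14)*w(-3, K) = (10 + 14)*0 = 24*0 = 0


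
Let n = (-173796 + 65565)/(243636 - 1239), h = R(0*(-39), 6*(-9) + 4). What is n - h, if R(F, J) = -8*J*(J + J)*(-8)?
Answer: -25855716077/80799 ≈ -3.2000e+5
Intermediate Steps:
R(F, J) = 128*J² (R(F, J) = -8*J*2*J*(-8) = -16*J²*(-8) = 128*J²)
h = 320000 (h = 128*(6*(-9) + 4)² = 128*(-54 + 4)² = 128*(-50)² = 128*2500 = 320000)
n = -36077/80799 (n = -108231/242397 = -108231*1/242397 = -36077/80799 ≈ -0.44650)
n - h = -36077/80799 - 1*320000 = -36077/80799 - 320000 = -25855716077/80799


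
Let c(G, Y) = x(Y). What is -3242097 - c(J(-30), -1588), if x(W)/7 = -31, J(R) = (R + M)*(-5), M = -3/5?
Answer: -3241880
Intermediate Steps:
M = -⅗ (M = -3*⅕ = -⅗ ≈ -0.60000)
J(R) = 3 - 5*R (J(R) = (R - ⅗)*(-5) = (-⅗ + R)*(-5) = 3 - 5*R)
x(W) = -217 (x(W) = 7*(-31) = -217)
c(G, Y) = -217
-3242097 - c(J(-30), -1588) = -3242097 - 1*(-217) = -3242097 + 217 = -3241880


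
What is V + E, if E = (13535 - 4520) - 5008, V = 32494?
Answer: 36501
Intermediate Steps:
E = 4007 (E = 9015 - 5008 = 4007)
V + E = 32494 + 4007 = 36501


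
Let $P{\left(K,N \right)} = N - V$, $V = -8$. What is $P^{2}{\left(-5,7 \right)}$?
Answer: $225$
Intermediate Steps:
$P{\left(K,N \right)} = 8 + N$ ($P{\left(K,N \right)} = N - -8 = N + 8 = 8 + N$)
$P^{2}{\left(-5,7 \right)} = \left(8 + 7\right)^{2} = 15^{2} = 225$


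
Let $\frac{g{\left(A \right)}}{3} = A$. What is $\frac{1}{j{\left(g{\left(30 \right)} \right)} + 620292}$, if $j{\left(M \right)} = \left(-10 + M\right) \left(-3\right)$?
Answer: $\frac{1}{620052} \approx 1.6128 \cdot 10^{-6}$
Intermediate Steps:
$g{\left(A \right)} = 3 A$
$j{\left(M \right)} = 30 - 3 M$
$\frac{1}{j{\left(g{\left(30 \right)} \right)} + 620292} = \frac{1}{\left(30 - 3 \cdot 3 \cdot 30\right) + 620292} = \frac{1}{\left(30 - 270\right) + 620292} = \frac{1}{-240 + 620292} = \frac{1}{620052}$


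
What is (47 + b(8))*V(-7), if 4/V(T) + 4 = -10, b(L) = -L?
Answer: -78/7 ≈ -11.143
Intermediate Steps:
V(T) = -2/7 (V(T) = 4/(-4 - 10) = 4/(-14) = 4*(-1/14) = -2/7)
(47 + b(8))*V(-7) = (47 - 1*8)*(-2/7) = (47 - 8)*(-2/7) = 39*(-2/7) = -78/7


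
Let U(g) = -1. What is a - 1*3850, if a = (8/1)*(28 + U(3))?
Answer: -3634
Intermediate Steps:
a = 216 (a = (8/1)*(28 - 1) = (8*1)*27 = 8*27 = 216)
a - 1*3850 = 216 - 1*3850 = 216 - 3850 = -3634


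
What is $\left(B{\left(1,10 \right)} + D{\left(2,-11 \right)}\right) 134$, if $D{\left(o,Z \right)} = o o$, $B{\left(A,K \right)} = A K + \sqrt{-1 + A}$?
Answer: $1876$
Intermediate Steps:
$B{\left(A,K \right)} = \sqrt{-1 + A} + A K$
$D{\left(o,Z \right)} = o^{2}$
$\left(B{\left(1,10 \right)} + D{\left(2,-11 \right)}\right) 134 = \left(\left(\sqrt{-1 + 1} + 1 \cdot 10\right) + 2^{2}\right) 134 = \left(\left(\sqrt{0} + 10\right) + 4\right) 134 = \left(\left(0 + 10\right) + 4\right) 134 = \left(10 + 4\right) 134 = 14 \cdot 134 = 1876$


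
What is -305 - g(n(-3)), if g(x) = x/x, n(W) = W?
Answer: -306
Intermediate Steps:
g(x) = 1
-305 - g(n(-3)) = -305 - 1*1 = -305 - 1 = -306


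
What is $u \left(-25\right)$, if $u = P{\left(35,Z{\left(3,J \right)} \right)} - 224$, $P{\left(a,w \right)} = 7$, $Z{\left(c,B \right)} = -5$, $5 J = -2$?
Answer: $5425$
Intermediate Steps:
$J = - \frac{2}{5}$ ($J = \frac{1}{5} \left(-2\right) = - \frac{2}{5} \approx -0.4$)
$u = -217$ ($u = 7 - 224 = -217$)
$u \left(-25\right) = \left(-217\right) \left(-25\right) = 5425$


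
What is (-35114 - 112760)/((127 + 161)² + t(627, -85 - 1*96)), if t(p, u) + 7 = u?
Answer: -73937/41378 ≈ -1.7869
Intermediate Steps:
t(p, u) = -7 + u
(-35114 - 112760)/((127 + 161)² + t(627, -85 - 1*96)) = (-35114 - 112760)/((127 + 161)² + (-7 + (-85 - 1*96))) = -147874/(288² + (-7 + (-85 - 96))) = -147874/(82944 + (-7 - 181)) = -147874/(82944 - 188) = -147874/82756 = -147874*1/82756 = -73937/41378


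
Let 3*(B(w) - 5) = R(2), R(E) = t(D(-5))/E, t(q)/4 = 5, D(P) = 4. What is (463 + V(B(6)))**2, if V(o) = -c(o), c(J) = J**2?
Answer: 12545764/81 ≈ 1.5489e+5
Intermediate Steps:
t(q) = 20 (t(q) = 4*5 = 20)
R(E) = 20/E
B(w) = 25/3 (B(w) = 5 + (20/2)/3 = 5 + (20*(1/2))/3 = 5 + (1/3)*10 = 5 + 10/3 = 25/3)
V(o) = -o**2
(463 + V(B(6)))**2 = (463 - (25/3)**2)**2 = (463 - 1*625/9)**2 = (463 - 625/9)**2 = (3542/9)**2 = 12545764/81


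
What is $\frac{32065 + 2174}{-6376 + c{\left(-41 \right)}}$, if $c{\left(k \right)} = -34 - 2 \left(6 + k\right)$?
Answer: $- \frac{34239}{6340} \approx -5.4005$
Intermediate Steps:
$c{\left(k \right)} = -46 - 2 k$ ($c{\left(k \right)} = -34 - \left(12 + 2 k\right) = -46 - 2 k$)
$\frac{32065 + 2174}{-6376 + c{\left(-41 \right)}} = \frac{32065 + 2174}{-6376 - -36} = \frac{34239}{-6376 + \left(-46 + 82\right)} = \frac{34239}{-6376 + 36} = \frac{34239}{-6340} = 34239 \left(- \frac{1}{6340}\right) = - \frac{34239}{6340}$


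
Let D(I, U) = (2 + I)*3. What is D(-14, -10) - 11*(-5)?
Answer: 19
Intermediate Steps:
D(I, U) = 6 + 3*I
D(-14, -10) - 11*(-5) = (6 + 3*(-14)) - 11*(-5) = (6 - 42) + 55 = -36 + 55 = 19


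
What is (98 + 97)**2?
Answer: 38025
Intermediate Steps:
(98 + 97)**2 = 195**2 = 38025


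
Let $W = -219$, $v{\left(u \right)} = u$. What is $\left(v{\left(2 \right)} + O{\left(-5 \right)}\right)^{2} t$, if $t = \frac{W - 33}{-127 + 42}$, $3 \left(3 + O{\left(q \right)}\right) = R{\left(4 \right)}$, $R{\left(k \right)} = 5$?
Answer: $\frac{112}{85} \approx 1.3176$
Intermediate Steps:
$O{\left(q \right)} = - \frac{4}{3}$ ($O{\left(q \right)} = -3 + \frac{1}{3} \cdot 5 = -3 + \frac{5}{3} = - \frac{4}{3}$)
$t = \frac{252}{85}$ ($t = \frac{-219 - 33}{-127 + 42} = \frac{-219 - 33}{-85} = \left(-252\right) \left(- \frac{1}{85}\right) = \frac{252}{85} \approx 2.9647$)
$\left(v{\left(2 \right)} + O{\left(-5 \right)}\right)^{2} t = \left(2 - \frac{4}{3}\right)^{2} \cdot \frac{252}{85} = \left(\frac{2}{3}\right)^{2} \cdot \frac{252}{85} = \frac{4}{9} \cdot \frac{252}{85} = \frac{112}{85}$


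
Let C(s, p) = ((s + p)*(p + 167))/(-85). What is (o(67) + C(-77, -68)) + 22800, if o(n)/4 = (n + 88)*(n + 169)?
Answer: 2877911/17 ≈ 1.6929e+5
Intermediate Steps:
o(n) = 4*(88 + n)*(169 + n) (o(n) = 4*((n + 88)*(n + 169)) = 4*((88 + n)*(169 + n)) = 4*(88 + n)*(169 + n))
C(s, p) = -(167 + p)*(p + s)/85 (C(s, p) = ((p + s)*(167 + p))*(-1/85) = ((167 + p)*(p + s))*(-1/85) = -(167 + p)*(p + s)/85)
(o(67) + C(-77, -68)) + 22800 = ((59488 + 4*67² + 1028*67) + (-167/85*(-68) - 167/85*(-77) - 1/85*(-68)² - 1/85*(-68)*(-77))) + 22800 = ((59488 + 4*4489 + 68876) + (668/5 + 12859/85 - 1/85*4624 - 308/5)) + 22800 = ((59488 + 17956 + 68876) + (668/5 + 12859/85 - 272/5 - 308/5)) + 22800 = (146320 + 2871/17) + 22800 = 2490311/17 + 22800 = 2877911/17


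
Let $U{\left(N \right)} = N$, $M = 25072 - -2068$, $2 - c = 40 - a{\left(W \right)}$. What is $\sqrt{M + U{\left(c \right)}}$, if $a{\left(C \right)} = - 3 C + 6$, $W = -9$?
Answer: $9 \sqrt{335} \approx 164.73$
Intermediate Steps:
$a{\left(C \right)} = 6 - 3 C$
$c = -5$ ($c = 2 - \left(40 - \left(6 - -27\right)\right) = 2 - \left(40 - \left(6 + 27\right)\right) = 2 - \left(40 - 33\right) = 2 - 7 = -5$)
$M = 27140$ ($M = 25072 + 2068 = 27140$)
$\sqrt{M + U{\left(c \right)}} = \sqrt{27140 - 5} = \sqrt{27135} = 9 \sqrt{335}$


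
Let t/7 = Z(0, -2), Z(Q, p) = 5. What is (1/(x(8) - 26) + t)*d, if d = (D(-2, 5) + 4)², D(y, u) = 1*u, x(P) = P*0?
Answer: 73629/26 ≈ 2831.9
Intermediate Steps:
x(P) = 0
t = 35 (t = 7*5 = 35)
D(y, u) = u
d = 81 (d = (5 + 4)² = 9² = 81)
(1/(x(8) - 26) + t)*d = (1/(0 - 26) + 35)*81 = (1/(-26) + 35)*81 = (-1/26 + 35)*81 = (909/26)*81 = 73629/26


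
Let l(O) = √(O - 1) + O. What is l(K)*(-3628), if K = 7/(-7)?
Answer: 3628 - 3628*I*√2 ≈ 3628.0 - 5130.8*I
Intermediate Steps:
K = -1 (K = 7*(-⅐) = -1)
l(O) = O + √(-1 + O) (l(O) = √(-1 + O) + O = O + √(-1 + O))
l(K)*(-3628) = (-1 + √(-1 - 1))*(-3628) = (-1 + √(-2))*(-3628) = (-1 + I*√2)*(-3628) = 3628 - 3628*I*√2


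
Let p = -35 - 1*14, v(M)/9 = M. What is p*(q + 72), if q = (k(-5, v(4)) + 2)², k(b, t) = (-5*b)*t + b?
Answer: -39429369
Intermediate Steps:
v(M) = 9*M
k(b, t) = b - 5*b*t (k(b, t) = -5*b*t + b = b - 5*b*t)
p = -49 (p = -35 - 14 = -49)
q = 804609 (q = (-5*(1 - 45*4) + 2)² = (-5*(1 - 5*36) + 2)² = (-5*(1 - 180) + 2)² = (-5*(-179) + 2)² = (895 + 2)² = 897² = 804609)
p*(q + 72) = -49*(804609 + 72) = -49*804681 = -39429369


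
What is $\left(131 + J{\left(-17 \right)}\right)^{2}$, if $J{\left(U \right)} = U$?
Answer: $12996$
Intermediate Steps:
$\left(131 + J{\left(-17 \right)}\right)^{2} = \left(131 - 17\right)^{2} = 114^{2} = 12996$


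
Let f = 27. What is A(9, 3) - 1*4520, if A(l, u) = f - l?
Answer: -4502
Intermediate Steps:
A(l, u) = 27 - l
A(9, 3) - 1*4520 = (27 - 1*9) - 1*4520 = (27 - 9) - 4520 = 18 - 4520 = -4502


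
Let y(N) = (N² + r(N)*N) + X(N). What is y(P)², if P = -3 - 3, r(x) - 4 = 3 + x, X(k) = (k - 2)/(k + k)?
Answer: 8464/9 ≈ 940.44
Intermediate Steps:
X(k) = (-2 + k)/(2*k) (X(k) = (-2 + k)/((2*k)) = (-2 + k)*(1/(2*k)) = (-2 + k)/(2*k))
r(x) = 7 + x (r(x) = 4 + (3 + x) = 7 + x)
P = -6
y(N) = N² + N*(7 + N) + (-2 + N)/(2*N) (y(N) = (N² + (7 + N)*N) + (-2 + N)/(2*N) = (N² + N*(7 + N)) + (-2 + N)/(2*N) = N² + N*(7 + N) + (-2 + N)/(2*N))
y(P)² = (½ - 1/(-6) + 2*(-6)² + 7*(-6))² = (½ - 1*(-⅙) + 2*36 - 42)² = (½ + ⅙ + 72 - 42)² = (92/3)² = 8464/9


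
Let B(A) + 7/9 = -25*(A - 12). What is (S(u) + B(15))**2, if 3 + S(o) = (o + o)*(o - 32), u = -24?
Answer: 551451289/81 ≈ 6.8080e+6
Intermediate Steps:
B(A) = 2693/9 - 25*A (B(A) = -7/9 - 25*(A - 12) = -7/9 - 25*(-12 + A) = -7/9 + (300 - 25*A) = 2693/9 - 25*A)
S(o) = -3 + 2*o*(-32 + o) (S(o) = -3 + (o + o)*(o - 32) = -3 + (2*o)*(-32 + o) = -3 + 2*o*(-32 + o))
(S(u) + B(15))**2 = ((-3 - 64*(-24) + 2*(-24)**2) + (2693/9 - 25*15))**2 = ((-3 + 1536 + 2*576) + (2693/9 - 375))**2 = ((-3 + 1536 + 1152) - 682/9)**2 = (2685 - 682/9)**2 = (23483/9)**2 = 551451289/81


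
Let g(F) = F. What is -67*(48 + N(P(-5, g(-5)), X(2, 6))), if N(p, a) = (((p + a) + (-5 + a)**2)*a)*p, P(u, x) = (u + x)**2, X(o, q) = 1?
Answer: -787116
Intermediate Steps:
N(p, a) = a*p*(a + p + (-5 + a)**2) (N(p, a) = (((a + p) + (-5 + a)**2)*a)*p = ((a + p + (-5 + a)**2)*a)*p = (a*(a + p + (-5 + a)**2))*p = a*p*(a + p + (-5 + a)**2))
-67*(48 + N(P(-5, g(-5)), X(2, 6))) = -67*(48 + 1*(-5 - 5)**2*(1 + (-5 - 5)**2 + (-5 + 1)**2)) = -67*(48 + 1*(-10)**2*(1 + (-10)**2 + (-4)**2)) = -67*(48 + 1*100*(1 + 100 + 16)) = -67*(48 + 1*100*117) = -67*(48 + 11700) = -67*11748 = -787116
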